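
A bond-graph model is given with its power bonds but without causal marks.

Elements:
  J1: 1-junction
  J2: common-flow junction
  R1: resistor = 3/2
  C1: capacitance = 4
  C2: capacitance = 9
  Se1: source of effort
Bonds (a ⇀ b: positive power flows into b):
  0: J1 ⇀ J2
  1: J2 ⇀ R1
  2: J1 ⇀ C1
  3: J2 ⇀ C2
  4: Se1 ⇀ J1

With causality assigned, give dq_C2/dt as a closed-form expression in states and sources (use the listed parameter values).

β4 stroke at J1  (Se1: effort source, stroke at far end)
β2 stroke at J1  (C1 outputs effort q/C1)
β0 stroke at J2  (only one flow-in slot at J1)
β3 stroke at J2  (prefer integral on C2)
β1 stroke at R1  (J2 needs exactly one f-in)

dq_C2/dt = 2*E_Se1/3 - q_C1/6 - 2*q_C2/27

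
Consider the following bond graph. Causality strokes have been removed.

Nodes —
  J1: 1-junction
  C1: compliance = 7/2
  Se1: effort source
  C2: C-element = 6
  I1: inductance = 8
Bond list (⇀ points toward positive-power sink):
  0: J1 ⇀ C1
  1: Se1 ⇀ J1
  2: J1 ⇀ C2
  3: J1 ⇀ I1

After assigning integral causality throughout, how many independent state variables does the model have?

3  (C1, C2, I1 all integral)

β1 stroke at J1  (Se1 fixes effort; stroke away)
β0 stroke at J1  (C1 integral (e out))
β2 stroke at J1  (prefer integral on C2)
β3 stroke at I1  (J1: last free bond brings flow in)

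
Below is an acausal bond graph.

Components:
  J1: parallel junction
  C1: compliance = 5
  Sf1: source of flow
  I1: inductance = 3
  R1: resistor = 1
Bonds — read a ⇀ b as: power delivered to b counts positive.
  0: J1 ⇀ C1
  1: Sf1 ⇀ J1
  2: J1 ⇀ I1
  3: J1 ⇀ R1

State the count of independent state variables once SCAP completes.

2  (C1, I1 all integral)

β1 |Sf1  (Sf1: flow source, stroke at near end)
β0 |J1  (prefer integral on C1)
β2 |I1  (J1: bond 0 brought effort, rest push out)
β3 |R1  (0-jn J1 has e-setter on 0)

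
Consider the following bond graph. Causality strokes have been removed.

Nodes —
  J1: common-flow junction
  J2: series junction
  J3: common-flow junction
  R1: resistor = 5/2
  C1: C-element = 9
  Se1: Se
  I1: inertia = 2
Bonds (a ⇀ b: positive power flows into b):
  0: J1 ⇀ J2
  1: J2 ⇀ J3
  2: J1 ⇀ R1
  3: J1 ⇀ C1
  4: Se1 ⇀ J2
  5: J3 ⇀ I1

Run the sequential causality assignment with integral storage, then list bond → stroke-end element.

#4 |J2  (source Se1 imposes e)
#3 |J1  (C1: C, integral causality)
#5 |I1  (I1 integral (f out))
#1 |J3  (J3: bond 5 brought flow, rest push out)
#0 |J2  (1-jn J2 has f-setter on 1)
#2 |J1  (J1: bond 0 brought flow, rest push out)

b0 stroke→J2
b1 stroke→J3
b2 stroke→J1
b3 stroke→J1
b4 stroke→J2
b5 stroke→I1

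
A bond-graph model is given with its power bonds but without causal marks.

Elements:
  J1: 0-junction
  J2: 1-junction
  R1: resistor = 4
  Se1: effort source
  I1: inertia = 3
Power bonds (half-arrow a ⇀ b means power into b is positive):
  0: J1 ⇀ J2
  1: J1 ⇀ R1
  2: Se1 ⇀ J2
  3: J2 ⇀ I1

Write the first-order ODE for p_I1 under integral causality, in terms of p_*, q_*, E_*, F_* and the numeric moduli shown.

β2 stroke→J2  (source Se1 imposes e)
β3 stroke→I1  (I1 integral (f out))
β0 stroke→J2  (J2: bond 3 brought flow, rest push out)
β1 stroke→J1  (J1: last free bond brings effort in)

dp_I1/dt = E_Se1 - 4*p_I1/3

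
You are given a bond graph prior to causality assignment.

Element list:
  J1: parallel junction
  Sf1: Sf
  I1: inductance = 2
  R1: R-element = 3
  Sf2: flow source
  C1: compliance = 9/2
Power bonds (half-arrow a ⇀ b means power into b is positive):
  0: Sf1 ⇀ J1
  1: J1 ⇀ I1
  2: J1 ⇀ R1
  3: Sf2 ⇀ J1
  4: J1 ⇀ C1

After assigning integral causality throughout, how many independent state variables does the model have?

2  (C1, I1 all integral)

b0 stroke→Sf1  (Sf1 (Sf) sets flow on bond)
b3 stroke→Sf2  (source Sf2 imposes f)
b1 stroke→I1  (I1: I, integral causality)
b4 stroke→J1  (C1 integral (e out))
b2 stroke→R1  (0-jn J1 has e-setter on 4)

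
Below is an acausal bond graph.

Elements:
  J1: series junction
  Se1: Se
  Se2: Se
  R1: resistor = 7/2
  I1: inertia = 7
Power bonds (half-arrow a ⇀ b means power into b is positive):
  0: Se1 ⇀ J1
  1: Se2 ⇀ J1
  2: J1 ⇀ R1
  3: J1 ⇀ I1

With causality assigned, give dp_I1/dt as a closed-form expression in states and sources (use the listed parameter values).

b0 stroke→J1  (source Se1 imposes e)
b1 stroke→J1  (source Se2 imposes e)
b3 stroke→I1  (prefer integral on I1)
b2 stroke→J1  (1-jn J1 has f-setter on 3)

dp_I1/dt = E_Se1 + E_Se2 - p_I1/2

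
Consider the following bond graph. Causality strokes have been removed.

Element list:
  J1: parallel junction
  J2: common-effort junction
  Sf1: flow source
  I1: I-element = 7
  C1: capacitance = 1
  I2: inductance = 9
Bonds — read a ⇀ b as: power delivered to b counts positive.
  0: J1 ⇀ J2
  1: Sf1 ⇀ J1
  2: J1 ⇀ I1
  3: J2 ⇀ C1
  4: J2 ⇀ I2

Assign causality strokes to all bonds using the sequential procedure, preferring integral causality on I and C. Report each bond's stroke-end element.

bond 0 stroke at J1
bond 1 stroke at Sf1
bond 2 stroke at I1
bond 3 stroke at J2
bond 4 stroke at I2

bond 1 stroke→Sf1  (Sf1 fixes flow; stroke at Sf1)
bond 2 stroke→I1  (I1 integral (f out))
bond 0 stroke→J1  (only one effort-in slot at J1)
bond 3 stroke→J2  (C1 integral (e out))
bond 4 stroke→I2  (0-jn J2 has e-setter on 3)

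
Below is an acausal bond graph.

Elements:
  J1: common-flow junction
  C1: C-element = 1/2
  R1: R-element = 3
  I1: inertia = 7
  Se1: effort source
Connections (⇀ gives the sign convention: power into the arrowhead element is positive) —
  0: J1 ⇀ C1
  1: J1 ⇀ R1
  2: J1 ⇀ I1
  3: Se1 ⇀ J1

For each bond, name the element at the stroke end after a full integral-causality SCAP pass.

β3 |J1  (Se1 fixes effort; stroke away)
β0 |J1  (C1: C, integral causality)
β2 |I1  (I1 integral (f out))
β1 |J1  (J1: bond 2 brought flow, rest push out)

bond 0 →J1
bond 1 →J1
bond 2 →I1
bond 3 →J1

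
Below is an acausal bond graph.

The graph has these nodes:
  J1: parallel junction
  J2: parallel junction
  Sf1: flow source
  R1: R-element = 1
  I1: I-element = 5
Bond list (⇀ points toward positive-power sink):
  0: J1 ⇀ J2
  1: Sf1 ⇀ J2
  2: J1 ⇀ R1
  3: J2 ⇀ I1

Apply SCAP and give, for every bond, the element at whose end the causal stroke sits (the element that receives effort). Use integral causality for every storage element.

b0 →J2
b1 →Sf1
b2 →J1
b3 →I1

#1 stroke at Sf1  (Sf1 (Sf) sets flow on bond)
#3 stroke at I1  (prefer integral on I1)
#0 stroke at J2  (only one effort-in slot at J2)
#2 stroke at J1  (only one effort-in slot at J1)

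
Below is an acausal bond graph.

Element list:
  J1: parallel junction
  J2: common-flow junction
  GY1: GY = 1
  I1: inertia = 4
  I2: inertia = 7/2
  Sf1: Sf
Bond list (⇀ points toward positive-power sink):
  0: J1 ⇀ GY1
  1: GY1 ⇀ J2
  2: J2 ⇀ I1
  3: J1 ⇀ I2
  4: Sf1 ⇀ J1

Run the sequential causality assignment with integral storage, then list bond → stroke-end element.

bond 4 stroke→Sf1  (Sf1: flow source, stroke at near end)
bond 2 stroke→I1  (I1: I, integral causality)
bond 1 stroke→J2  (J2 flow already set via bond 2)
bond 0 stroke→J1  (through GY1, causality inverts; strokes same side of GY1)
bond 3 stroke→I2  (J1 effort already set via bond 0)

bond 0 →J1
bond 1 →J2
bond 2 →I1
bond 3 →I2
bond 4 →Sf1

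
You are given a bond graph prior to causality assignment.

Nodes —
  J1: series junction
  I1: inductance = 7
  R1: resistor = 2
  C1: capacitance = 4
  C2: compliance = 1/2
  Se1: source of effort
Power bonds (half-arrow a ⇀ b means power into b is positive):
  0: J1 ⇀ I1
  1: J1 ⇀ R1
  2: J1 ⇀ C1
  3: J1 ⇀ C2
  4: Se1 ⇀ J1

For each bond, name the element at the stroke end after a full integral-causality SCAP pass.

b4 stroke at J1  (Se1 (Se) sets effort on bond)
b0 stroke at I1  (prefer integral on I1)
b1 stroke at J1  (J1: bond 0 brought flow, rest push out)
b2 stroke at J1  (J1: bond 0 brought flow, rest push out)
b3 stroke at J1  (J1: bond 0 brought flow, rest push out)

bond 0 stroke at I1
bond 1 stroke at J1
bond 2 stroke at J1
bond 3 stroke at J1
bond 4 stroke at J1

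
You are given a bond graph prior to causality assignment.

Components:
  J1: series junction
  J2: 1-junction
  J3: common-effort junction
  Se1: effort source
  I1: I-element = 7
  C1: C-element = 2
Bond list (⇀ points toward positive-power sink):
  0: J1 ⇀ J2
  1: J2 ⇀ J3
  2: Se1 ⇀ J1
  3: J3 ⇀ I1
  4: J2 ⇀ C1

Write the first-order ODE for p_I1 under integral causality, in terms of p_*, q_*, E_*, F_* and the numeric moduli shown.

dp_I1/dt = E_Se1 - q_C1/2

#2 stroke→J1  (Se1 (Se) sets effort on bond)
#0 stroke→J2  (J1: last free bond brings flow in)
#3 stroke→I1  (I1 integral (f out))
#1 stroke→J3  (J3 needs exactly one e-in)
#4 stroke→J2  (J2: bond 1 brought flow, rest push out)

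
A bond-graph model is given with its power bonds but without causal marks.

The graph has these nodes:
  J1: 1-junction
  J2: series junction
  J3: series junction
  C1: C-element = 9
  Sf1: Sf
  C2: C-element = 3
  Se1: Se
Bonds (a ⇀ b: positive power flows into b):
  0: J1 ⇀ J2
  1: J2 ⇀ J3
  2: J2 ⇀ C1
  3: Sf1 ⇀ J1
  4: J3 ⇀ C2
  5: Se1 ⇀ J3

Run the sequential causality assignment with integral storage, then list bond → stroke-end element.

b3 →Sf1  (Sf1: flow source, stroke at near end)
b5 →J3  (Se1 (Se) sets effort on bond)
b0 →J1  (J1: bond 3 brought flow, rest push out)
b1 →J2  (1-jn J2 has f-setter on 0)
b2 →J2  (J2: bond 0 brought flow, rest push out)
b4 →J3  (J3 flow already set via bond 1)

bond 0 stroke→J1
bond 1 stroke→J2
bond 2 stroke→J2
bond 3 stroke→Sf1
bond 4 stroke→J3
bond 5 stroke→J3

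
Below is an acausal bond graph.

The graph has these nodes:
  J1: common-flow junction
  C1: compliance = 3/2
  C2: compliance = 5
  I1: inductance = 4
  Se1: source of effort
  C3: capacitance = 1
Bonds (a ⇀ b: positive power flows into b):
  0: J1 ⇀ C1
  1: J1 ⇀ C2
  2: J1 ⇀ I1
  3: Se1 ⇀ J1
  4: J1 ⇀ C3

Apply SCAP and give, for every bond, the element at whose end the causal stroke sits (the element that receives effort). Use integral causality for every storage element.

β3 stroke at J1  (Se1 fixes effort; stroke away)
β0 stroke at J1  (prefer integral on C1)
β1 stroke at J1  (prefer integral on C2)
β2 stroke at I1  (prefer integral on I1)
β4 stroke at J1  (J1: bond 2 brought flow, rest push out)

b0 →J1
b1 →J1
b2 →I1
b3 →J1
b4 →J1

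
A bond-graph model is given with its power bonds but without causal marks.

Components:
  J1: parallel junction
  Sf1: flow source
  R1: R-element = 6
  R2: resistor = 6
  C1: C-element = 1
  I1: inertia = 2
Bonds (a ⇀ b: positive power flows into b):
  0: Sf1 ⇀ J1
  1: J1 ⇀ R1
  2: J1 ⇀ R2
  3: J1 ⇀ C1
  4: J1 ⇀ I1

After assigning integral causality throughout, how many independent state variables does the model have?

2  (C1, I1 all integral)

bond 0 stroke→Sf1  (Sf1 (Sf) sets flow on bond)
bond 3 stroke→J1  (C1: C, integral causality)
bond 1 stroke→R1  (common-e at J1 fixed by 3)
bond 2 stroke→R2  (common-e at J1 fixed by 3)
bond 4 stroke→I1  (common-e at J1 fixed by 3)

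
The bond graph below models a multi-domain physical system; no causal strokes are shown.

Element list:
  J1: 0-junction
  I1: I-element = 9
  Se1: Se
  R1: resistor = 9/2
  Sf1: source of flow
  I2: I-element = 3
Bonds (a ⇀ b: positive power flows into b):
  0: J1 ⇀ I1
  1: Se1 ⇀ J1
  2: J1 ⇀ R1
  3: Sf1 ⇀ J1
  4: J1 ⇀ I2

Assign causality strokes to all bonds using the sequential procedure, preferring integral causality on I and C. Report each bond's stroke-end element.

#1 →J1  (Se1 (Se) sets effort on bond)
#3 →Sf1  (Sf1 (Sf) sets flow on bond)
#0 →I1  (common-e at J1 fixed by 1)
#2 →R1  (J1 effort already set via bond 1)
#4 →I2  (J1: bond 1 brought effort, rest push out)

#0 stroke at I1
#1 stroke at J1
#2 stroke at R1
#3 stroke at Sf1
#4 stroke at I2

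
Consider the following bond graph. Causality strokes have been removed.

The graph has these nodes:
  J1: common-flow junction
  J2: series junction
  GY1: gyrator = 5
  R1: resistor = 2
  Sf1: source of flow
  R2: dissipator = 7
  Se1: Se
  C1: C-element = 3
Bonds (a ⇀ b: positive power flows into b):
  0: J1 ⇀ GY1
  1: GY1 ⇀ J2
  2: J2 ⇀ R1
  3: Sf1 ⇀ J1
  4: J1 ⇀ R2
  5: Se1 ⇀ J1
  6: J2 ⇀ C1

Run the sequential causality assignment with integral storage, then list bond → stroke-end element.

β0 stroke→J1
β1 stroke→J2
β2 stroke→R1
β3 stroke→Sf1
β4 stroke→J1
β5 stroke→J1
β6 stroke→J2

b3 stroke at Sf1  (Sf1 (Sf) sets flow on bond)
b5 stroke at J1  (Se1 (Se) sets effort on bond)
b0 stroke at J1  (J1 flow already set via bond 3)
b4 stroke at J1  (J1 flow already set via bond 3)
b1 stroke at J2  (GY1 both-in/both-out from 0)
b6 stroke at J2  (C1: C, integral causality)
b2 stroke at R1  (J2: last free bond brings flow in)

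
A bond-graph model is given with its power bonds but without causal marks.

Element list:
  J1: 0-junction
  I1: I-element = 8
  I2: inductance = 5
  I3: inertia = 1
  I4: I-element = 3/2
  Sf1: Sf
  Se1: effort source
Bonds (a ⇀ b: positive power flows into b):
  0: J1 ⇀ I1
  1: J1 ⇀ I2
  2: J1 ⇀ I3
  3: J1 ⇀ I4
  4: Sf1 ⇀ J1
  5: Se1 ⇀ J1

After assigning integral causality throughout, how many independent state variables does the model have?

4  (I1, I2, I3, I4 all integral)

#4 stroke at Sf1  (source Sf1 imposes f)
#5 stroke at J1  (Se1 fixes effort; stroke away)
#0 stroke at I1  (J1 effort already set via bond 5)
#1 stroke at I2  (J1: bond 5 brought effort, rest push out)
#2 stroke at I3  (0-jn J1 has e-setter on 5)
#3 stroke at I4  (J1: bond 5 brought effort, rest push out)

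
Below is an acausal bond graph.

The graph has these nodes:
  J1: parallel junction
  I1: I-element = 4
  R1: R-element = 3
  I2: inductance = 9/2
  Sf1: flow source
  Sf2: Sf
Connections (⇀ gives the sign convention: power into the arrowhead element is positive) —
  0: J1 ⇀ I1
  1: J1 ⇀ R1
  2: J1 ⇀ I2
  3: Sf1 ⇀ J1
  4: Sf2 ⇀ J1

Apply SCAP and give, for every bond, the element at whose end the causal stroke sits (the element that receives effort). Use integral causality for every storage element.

β3 stroke→Sf1  (Sf1 fixes flow; stroke at Sf1)
β4 stroke→Sf2  (source Sf2 imposes f)
β0 stroke→I1  (I1 integral (f out))
β2 stroke→I2  (prefer integral on I2)
β1 stroke→J1  (J1 needs exactly one e-in)

bond 0 stroke at I1
bond 1 stroke at J1
bond 2 stroke at I2
bond 3 stroke at Sf1
bond 4 stroke at Sf2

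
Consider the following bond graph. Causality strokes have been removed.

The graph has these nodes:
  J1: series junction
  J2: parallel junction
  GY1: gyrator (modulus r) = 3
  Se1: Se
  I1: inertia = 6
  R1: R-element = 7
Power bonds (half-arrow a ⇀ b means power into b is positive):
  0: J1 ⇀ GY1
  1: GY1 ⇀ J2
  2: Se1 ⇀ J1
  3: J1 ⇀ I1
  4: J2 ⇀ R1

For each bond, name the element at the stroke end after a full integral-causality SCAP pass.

b2 stroke at J1  (Se1 (Se) sets effort on bond)
b3 stroke at I1  (prefer integral on I1)
b0 stroke at J1  (J1 flow already set via bond 3)
b1 stroke at J2  (through GY1, causality inverts; strokes same side of GY1)
b4 stroke at R1  (J2: bond 1 brought effort, rest push out)

b0 stroke at J1
b1 stroke at J2
b2 stroke at J1
b3 stroke at I1
b4 stroke at R1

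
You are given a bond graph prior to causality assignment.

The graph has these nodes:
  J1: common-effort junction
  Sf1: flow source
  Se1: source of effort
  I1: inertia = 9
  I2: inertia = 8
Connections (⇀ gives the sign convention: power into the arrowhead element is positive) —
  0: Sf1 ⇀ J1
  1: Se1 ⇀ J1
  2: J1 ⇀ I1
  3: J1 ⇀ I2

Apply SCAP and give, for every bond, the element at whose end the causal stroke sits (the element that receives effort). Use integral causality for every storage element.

bond 0 stroke at Sf1  (source Sf1 imposes f)
bond 1 stroke at J1  (Se1: effort source, stroke at far end)
bond 2 stroke at I1  (0-jn J1 has e-setter on 1)
bond 3 stroke at I2  (common-e at J1 fixed by 1)

#0 |Sf1
#1 |J1
#2 |I1
#3 |I2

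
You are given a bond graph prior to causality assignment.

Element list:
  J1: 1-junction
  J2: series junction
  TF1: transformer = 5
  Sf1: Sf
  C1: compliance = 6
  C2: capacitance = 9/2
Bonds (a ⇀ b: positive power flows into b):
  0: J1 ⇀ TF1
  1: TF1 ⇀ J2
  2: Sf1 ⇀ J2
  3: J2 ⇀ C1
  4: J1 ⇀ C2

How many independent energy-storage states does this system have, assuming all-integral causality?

b2 stroke at Sf1  (Sf1 (Sf) sets flow on bond)
b1 stroke at J2  (1-jn J2 has f-setter on 2)
b3 stroke at J2  (common-f at J2 fixed by 2)
b0 stroke at TF1  (TF1: transformer flips bond 1)
b4 stroke at J1  (J1: bond 0 brought flow, rest push out)

2  (C1, C2 all integral)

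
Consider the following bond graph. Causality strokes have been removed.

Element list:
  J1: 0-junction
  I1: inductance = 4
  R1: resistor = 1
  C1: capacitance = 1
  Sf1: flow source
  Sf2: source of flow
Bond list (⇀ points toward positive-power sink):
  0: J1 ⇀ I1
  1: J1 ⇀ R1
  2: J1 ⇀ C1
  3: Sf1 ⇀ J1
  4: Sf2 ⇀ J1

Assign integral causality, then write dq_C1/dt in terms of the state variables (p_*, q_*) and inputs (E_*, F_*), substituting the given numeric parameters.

β3 stroke at Sf1  (Sf1 (Sf) sets flow on bond)
β4 stroke at Sf2  (Sf2 (Sf) sets flow on bond)
β0 stroke at I1  (prefer integral on I1)
β2 stroke at J1  (C1: C, integral causality)
β1 stroke at R1  (J1 effort already set via bond 2)

dq_C1/dt = F_Sf1 + F_Sf2 - p_I1/4 - q_C1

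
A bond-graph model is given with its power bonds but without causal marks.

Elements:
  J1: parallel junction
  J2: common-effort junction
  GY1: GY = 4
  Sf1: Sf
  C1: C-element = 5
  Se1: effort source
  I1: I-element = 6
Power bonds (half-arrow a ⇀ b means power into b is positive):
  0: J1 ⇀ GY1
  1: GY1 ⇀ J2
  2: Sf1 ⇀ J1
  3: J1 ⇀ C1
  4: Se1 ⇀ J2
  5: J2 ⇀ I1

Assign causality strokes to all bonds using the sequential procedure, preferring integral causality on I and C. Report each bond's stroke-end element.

#2 |Sf1  (Sf1 (Sf) sets flow on bond)
#4 |J2  (source Se1 imposes e)
#1 |GY1  (J2 effort already set via bond 4)
#5 |I1  (common-e at J2 fixed by 4)
#0 |GY1  (through GY1, causality inverts; strokes same side of GY1)
#3 |J1  (J1: last free bond brings effort in)

#0 stroke→GY1
#1 stroke→GY1
#2 stroke→Sf1
#3 stroke→J1
#4 stroke→J2
#5 stroke→I1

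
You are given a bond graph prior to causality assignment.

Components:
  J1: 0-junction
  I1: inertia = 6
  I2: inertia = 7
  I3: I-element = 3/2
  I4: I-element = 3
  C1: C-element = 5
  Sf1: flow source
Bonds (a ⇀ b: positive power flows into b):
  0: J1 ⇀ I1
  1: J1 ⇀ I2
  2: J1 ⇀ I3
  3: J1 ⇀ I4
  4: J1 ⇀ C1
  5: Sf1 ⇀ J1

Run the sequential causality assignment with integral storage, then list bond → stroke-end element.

b5 →Sf1  (Sf1: flow source, stroke at near end)
b0 →I1  (I1 integral (f out))
b1 →I2  (I2 integral (f out))
b2 →I3  (I3: I, integral causality)
b3 →I4  (I4 integral (f out))
b4 →J1  (J1 needs exactly one e-in)

bond 0 →I1
bond 1 →I2
bond 2 →I3
bond 3 →I4
bond 4 →J1
bond 5 →Sf1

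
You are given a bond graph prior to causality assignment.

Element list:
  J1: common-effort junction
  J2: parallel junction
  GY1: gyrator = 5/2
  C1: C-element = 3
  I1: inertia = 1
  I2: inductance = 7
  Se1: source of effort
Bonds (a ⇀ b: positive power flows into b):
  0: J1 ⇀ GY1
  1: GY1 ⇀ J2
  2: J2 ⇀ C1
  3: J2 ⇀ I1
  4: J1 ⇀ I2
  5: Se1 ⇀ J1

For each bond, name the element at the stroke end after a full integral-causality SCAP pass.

b5 |J1  (Se1 fixes effort; stroke away)
b0 |GY1  (J1: bond 5 brought effort, rest push out)
b4 |I2  (J1: bond 5 brought effort, rest push out)
b1 |GY1  (GY1 both-in/both-out from 0)
b2 |J2  (C1: C, integral causality)
b3 |I1  (J2: bond 2 brought effort, rest push out)

bond 0 stroke→GY1
bond 1 stroke→GY1
bond 2 stroke→J2
bond 3 stroke→I1
bond 4 stroke→I2
bond 5 stroke→J1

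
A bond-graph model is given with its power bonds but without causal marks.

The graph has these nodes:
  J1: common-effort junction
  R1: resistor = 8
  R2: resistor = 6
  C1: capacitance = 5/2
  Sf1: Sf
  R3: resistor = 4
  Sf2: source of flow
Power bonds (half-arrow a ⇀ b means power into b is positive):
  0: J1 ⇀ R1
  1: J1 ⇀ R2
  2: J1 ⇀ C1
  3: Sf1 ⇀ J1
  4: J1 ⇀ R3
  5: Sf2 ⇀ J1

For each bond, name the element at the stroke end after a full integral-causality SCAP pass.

b3 stroke at Sf1  (Sf1 fixes flow; stroke at Sf1)
b5 stroke at Sf2  (Sf2 fixes flow; stroke at Sf2)
b2 stroke at J1  (C1 outputs effort q/C1)
b0 stroke at R1  (common-e at J1 fixed by 2)
b1 stroke at R2  (0-jn J1 has e-setter on 2)
b4 stroke at R3  (J1 effort already set via bond 2)

b0 stroke at R1
b1 stroke at R2
b2 stroke at J1
b3 stroke at Sf1
b4 stroke at R3
b5 stroke at Sf2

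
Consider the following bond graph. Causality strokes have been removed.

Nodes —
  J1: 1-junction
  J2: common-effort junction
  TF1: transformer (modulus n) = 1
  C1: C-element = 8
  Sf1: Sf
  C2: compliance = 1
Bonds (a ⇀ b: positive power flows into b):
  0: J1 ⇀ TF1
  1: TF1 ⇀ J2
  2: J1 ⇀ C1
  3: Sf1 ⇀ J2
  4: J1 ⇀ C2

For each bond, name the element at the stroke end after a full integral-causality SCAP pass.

b3 |Sf1  (source Sf1 imposes f)
b1 |J2  (J2: last free bond brings effort in)
b0 |TF1  (TF1: transformer flips bond 1)
b2 |J1  (common-f at J1 fixed by 0)
b4 |J1  (1-jn J1 has f-setter on 0)

β0 →TF1
β1 →J2
β2 →J1
β3 →Sf1
β4 →J1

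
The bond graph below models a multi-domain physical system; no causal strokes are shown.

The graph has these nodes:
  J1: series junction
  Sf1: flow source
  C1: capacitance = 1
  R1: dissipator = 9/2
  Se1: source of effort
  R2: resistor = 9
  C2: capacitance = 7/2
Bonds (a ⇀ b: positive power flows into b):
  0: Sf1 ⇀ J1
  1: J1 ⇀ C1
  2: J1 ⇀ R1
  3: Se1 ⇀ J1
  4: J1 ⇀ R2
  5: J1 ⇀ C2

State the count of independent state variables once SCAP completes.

2  (C1, C2 all integral)

β0 stroke→Sf1  (Sf1: flow source, stroke at near end)
β3 stroke→J1  (Se1 (Se) sets effort on bond)
β1 stroke→J1  (J1 flow already set via bond 0)
β2 stroke→J1  (common-f at J1 fixed by 0)
β4 stroke→J1  (J1: bond 0 brought flow, rest push out)
β5 stroke→J1  (1-jn J1 has f-setter on 0)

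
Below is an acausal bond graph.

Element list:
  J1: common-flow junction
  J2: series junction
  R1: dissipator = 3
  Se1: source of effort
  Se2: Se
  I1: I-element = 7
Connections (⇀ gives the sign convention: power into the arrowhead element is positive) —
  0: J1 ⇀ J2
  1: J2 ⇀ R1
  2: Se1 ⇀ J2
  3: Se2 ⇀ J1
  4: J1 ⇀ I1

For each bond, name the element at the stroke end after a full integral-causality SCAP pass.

β0 stroke at J1
β1 stroke at J2
β2 stroke at J2
β3 stroke at J1
β4 stroke at I1

#2 |J2  (source Se1 imposes e)
#3 |J1  (Se2: effort source, stroke at far end)
#4 |I1  (I1 integral (f out))
#0 |J1  (1-jn J1 has f-setter on 4)
#1 |J2  (J2 flow already set via bond 0)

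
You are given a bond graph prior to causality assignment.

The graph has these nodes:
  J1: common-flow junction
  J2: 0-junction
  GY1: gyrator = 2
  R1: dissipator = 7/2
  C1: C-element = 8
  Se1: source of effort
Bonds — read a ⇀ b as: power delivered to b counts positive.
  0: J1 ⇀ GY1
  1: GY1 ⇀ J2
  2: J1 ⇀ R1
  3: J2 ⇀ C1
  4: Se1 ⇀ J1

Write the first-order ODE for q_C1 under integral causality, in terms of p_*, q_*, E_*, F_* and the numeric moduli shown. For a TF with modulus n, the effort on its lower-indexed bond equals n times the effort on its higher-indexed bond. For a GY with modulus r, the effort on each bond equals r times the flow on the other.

dq_C1/dt = E_Se1/2 - 7*q_C1/64

bond 4 stroke at J1  (Se1: effort source, stroke at far end)
bond 3 stroke at J2  (C1: C, integral causality)
bond 1 stroke at GY1  (J2 effort already set via bond 3)
bond 0 stroke at GY1  (GY1: gyrator matches bond 1)
bond 2 stroke at J1  (common-f at J1 fixed by 0)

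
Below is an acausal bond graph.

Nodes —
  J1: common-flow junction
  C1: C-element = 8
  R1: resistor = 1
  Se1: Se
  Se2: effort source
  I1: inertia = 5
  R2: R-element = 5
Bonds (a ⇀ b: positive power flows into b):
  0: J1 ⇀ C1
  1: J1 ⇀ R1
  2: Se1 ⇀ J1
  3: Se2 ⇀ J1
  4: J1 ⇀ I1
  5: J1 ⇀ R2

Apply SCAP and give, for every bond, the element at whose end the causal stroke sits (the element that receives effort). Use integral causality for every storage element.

b0 stroke at J1
b1 stroke at J1
b2 stroke at J1
b3 stroke at J1
b4 stroke at I1
b5 stroke at J1

#2 →J1  (source Se1 imposes e)
#3 →J1  (Se2 fixes effort; stroke away)
#0 →J1  (C1: C, integral causality)
#4 →I1  (I1 outputs flow p/I1)
#1 →J1  (J1: bond 4 brought flow, rest push out)
#5 →J1  (J1: bond 4 brought flow, rest push out)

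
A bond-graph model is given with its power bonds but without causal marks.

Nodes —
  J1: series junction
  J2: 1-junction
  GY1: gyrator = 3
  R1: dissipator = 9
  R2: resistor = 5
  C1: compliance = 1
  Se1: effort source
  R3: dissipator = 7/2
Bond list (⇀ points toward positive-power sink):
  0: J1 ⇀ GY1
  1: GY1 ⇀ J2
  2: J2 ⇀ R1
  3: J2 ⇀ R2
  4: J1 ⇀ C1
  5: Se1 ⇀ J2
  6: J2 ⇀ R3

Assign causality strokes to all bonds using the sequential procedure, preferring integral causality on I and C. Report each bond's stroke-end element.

#0 →GY1
#1 →GY1
#2 →J2
#3 →J2
#4 →J1
#5 →J2
#6 →J2

b5 →J2  (Se1 fixes effort; stroke away)
b4 →J1  (prefer integral on C1)
b0 →GY1  (only one flow-in slot at J1)
b1 →GY1  (GY1: gyrator matches bond 0)
b2 →J2  (1-jn J2 has f-setter on 1)
b3 →J2  (J2: bond 1 brought flow, rest push out)
b6 →J2  (1-jn J2 has f-setter on 1)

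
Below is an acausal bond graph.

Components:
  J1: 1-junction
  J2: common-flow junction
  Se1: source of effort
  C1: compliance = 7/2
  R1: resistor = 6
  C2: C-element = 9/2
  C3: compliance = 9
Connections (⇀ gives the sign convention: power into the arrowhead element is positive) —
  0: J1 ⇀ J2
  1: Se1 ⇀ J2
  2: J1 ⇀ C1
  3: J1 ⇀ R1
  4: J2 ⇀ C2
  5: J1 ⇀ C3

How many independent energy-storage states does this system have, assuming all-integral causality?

b1 |J2  (Se1: effort source, stroke at far end)
b2 |J1  (prefer integral on C1)
b4 |J2  (prefer integral on C2)
b0 |J1  (only one flow-in slot at J2)
b5 |J1  (C3: C, integral causality)
b3 |R1  (J1 needs exactly one f-in)

3  (C1, C2, C3 all integral)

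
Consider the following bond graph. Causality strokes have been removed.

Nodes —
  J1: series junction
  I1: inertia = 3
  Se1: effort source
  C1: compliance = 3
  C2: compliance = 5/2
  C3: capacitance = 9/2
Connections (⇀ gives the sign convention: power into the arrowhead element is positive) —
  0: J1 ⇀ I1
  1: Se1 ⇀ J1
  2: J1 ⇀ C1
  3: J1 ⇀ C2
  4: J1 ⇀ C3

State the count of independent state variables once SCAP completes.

#1 |J1  (Se1 (Se) sets effort on bond)
#0 |I1  (I1: I, integral causality)
#2 |J1  (J1: bond 0 brought flow, rest push out)
#3 |J1  (J1: bond 0 brought flow, rest push out)
#4 |J1  (common-f at J1 fixed by 0)

4  (C1, C2, C3, I1 all integral)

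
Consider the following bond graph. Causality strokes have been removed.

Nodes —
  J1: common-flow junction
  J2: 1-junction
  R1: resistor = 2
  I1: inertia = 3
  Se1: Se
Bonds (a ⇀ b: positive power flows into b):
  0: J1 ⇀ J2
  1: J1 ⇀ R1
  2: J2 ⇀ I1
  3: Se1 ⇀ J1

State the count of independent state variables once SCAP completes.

b3 stroke→J1  (Se1 fixes effort; stroke away)
b2 stroke→I1  (I1 integral (f out))
b0 stroke→J2  (J2: bond 2 brought flow, rest push out)
b1 stroke→J1  (J1 flow already set via bond 0)

1  (I1 all integral)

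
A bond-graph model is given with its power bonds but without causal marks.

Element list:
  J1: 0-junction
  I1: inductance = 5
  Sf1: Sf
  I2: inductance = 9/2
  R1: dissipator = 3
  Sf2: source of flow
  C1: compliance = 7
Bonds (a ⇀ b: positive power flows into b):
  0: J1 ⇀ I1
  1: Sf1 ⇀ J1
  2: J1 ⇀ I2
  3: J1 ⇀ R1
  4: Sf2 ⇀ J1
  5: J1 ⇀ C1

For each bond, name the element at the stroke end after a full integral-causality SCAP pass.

b0 stroke→I1
b1 stroke→Sf1
b2 stroke→I2
b3 stroke→R1
b4 stroke→Sf2
b5 stroke→J1

bond 1 |Sf1  (Sf1 fixes flow; stroke at Sf1)
bond 4 |Sf2  (source Sf2 imposes f)
bond 0 |I1  (I1 outputs flow p/I1)
bond 2 |I2  (prefer integral on I2)
bond 5 |J1  (prefer integral on C1)
bond 3 |R1  (0-jn J1 has e-setter on 5)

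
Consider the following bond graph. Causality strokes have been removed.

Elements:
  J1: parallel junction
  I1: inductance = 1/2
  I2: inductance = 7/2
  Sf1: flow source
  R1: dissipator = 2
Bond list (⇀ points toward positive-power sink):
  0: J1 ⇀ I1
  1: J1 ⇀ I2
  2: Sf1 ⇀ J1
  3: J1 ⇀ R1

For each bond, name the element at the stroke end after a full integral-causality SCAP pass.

bond 2 |Sf1  (Sf1 fixes flow; stroke at Sf1)
bond 0 |I1  (I1: I, integral causality)
bond 1 |I2  (I2 outputs flow p/I2)
bond 3 |J1  (J1 needs exactly one e-in)

bond 0 →I1
bond 1 →I2
bond 2 →Sf1
bond 3 →J1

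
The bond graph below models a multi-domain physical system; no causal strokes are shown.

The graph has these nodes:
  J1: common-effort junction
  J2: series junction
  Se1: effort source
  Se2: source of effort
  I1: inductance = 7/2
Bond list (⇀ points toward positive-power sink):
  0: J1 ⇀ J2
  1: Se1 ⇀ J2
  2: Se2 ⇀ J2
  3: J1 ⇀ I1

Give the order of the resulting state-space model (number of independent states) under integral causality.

1  (I1 all integral)

#1 stroke→J2  (Se1 (Se) sets effort on bond)
#2 stroke→J2  (Se2: effort source, stroke at far end)
#0 stroke→J1  (J2: last free bond brings flow in)
#3 stroke→I1  (common-e at J1 fixed by 0)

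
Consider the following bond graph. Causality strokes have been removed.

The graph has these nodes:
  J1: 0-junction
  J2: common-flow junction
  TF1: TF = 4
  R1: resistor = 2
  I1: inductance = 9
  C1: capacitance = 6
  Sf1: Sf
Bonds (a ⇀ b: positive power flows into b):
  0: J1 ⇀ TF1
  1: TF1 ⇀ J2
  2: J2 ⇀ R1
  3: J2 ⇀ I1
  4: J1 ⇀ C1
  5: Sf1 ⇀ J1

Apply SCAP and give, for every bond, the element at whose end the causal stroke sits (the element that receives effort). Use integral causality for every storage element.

#5 →Sf1  (Sf1 fixes flow; stroke at Sf1)
#3 →I1  (I1 outputs flow p/I1)
#1 →J2  (1-jn J2 has f-setter on 3)
#2 →J2  (1-jn J2 has f-setter on 3)
#0 →TF1  (TF1 one-in-one-out from 1)
#4 →J1  (J1 needs exactly one e-in)

b0 |TF1
b1 |J2
b2 |J2
b3 |I1
b4 |J1
b5 |Sf1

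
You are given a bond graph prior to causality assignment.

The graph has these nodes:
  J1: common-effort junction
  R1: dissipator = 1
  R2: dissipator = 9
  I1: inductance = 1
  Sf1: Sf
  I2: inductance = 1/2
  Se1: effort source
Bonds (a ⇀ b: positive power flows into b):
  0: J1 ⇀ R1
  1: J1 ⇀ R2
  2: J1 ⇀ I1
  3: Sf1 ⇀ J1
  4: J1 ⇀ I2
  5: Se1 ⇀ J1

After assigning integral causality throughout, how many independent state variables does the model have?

#3 stroke at Sf1  (source Sf1 imposes f)
#5 stroke at J1  (Se1 (Se) sets effort on bond)
#0 stroke at R1  (J1: bond 5 brought effort, rest push out)
#1 stroke at R2  (common-e at J1 fixed by 5)
#2 stroke at I1  (J1: bond 5 brought effort, rest push out)
#4 stroke at I2  (J1 effort already set via bond 5)

2  (I1, I2 all integral)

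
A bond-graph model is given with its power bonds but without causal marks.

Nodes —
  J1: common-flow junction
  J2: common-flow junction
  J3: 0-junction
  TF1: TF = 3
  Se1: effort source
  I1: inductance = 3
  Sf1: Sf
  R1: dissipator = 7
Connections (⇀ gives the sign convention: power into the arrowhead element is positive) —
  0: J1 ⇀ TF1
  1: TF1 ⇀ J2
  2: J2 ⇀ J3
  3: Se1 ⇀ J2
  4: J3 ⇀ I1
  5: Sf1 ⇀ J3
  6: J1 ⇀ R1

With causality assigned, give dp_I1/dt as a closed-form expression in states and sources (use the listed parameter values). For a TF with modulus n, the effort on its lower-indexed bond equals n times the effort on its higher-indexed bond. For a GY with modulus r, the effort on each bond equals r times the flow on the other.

b3 |J2  (source Se1 imposes e)
b5 |Sf1  (Sf1: flow source, stroke at near end)
b4 |I1  (I1 outputs flow p/I1)
b2 |J3  (J3 needs exactly one e-in)
b1 |J2  (1-jn J2 has f-setter on 2)
b0 |TF1  (TF1 one-in-one-out from 1)
b6 |J1  (J1 flow already set via bond 0)

dp_I1/dt = E_Se1 + 7*F_Sf1/9 - 7*p_I1/27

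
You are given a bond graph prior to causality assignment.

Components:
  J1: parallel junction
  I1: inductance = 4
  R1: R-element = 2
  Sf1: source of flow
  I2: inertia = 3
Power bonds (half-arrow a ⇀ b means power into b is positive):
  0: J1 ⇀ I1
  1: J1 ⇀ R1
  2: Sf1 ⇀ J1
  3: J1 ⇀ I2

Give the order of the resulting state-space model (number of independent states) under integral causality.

#2 stroke at Sf1  (Sf1: flow source, stroke at near end)
#0 stroke at I1  (I1 outputs flow p/I1)
#3 stroke at I2  (I2 outputs flow p/I2)
#1 stroke at J1  (J1: last free bond brings effort in)

2  (I1, I2 all integral)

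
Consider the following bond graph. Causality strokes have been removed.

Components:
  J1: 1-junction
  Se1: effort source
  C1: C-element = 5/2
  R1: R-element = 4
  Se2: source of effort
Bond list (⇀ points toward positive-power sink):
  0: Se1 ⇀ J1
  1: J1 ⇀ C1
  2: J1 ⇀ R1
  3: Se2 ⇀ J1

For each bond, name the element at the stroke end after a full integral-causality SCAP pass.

bond 0 |J1
bond 1 |J1
bond 2 |R1
bond 3 |J1

#0 |J1  (Se1: effort source, stroke at far end)
#3 |J1  (Se2: effort source, stroke at far end)
#1 |J1  (C1 integral (e out))
#2 |R1  (J1: last free bond brings flow in)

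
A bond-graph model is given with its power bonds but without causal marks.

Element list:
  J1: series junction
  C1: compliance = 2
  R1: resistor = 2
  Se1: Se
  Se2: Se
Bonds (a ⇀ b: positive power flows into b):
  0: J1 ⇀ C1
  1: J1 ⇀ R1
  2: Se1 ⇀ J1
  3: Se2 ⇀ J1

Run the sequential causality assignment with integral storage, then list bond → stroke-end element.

#2 stroke at J1  (Se1 fixes effort; stroke away)
#3 stroke at J1  (Se2: effort source, stroke at far end)
#0 stroke at J1  (C1 integral (e out))
#1 stroke at R1  (closing 1-jn rule on J1)

b0 stroke→J1
b1 stroke→R1
b2 stroke→J1
b3 stroke→J1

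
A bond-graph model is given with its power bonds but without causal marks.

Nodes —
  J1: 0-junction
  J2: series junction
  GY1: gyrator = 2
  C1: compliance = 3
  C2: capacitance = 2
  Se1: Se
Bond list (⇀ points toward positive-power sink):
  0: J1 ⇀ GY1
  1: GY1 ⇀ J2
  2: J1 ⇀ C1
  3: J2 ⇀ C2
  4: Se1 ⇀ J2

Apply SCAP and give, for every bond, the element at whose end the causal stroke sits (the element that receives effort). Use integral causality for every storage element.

#0 stroke at GY1
#1 stroke at GY1
#2 stroke at J1
#3 stroke at J2
#4 stroke at J2

β4 stroke at J2  (Se1 fixes effort; stroke away)
β2 stroke at J1  (C1 integral (e out))
β0 stroke at GY1  (J1 effort already set via bond 2)
β1 stroke at GY1  (GY GY1: same side as bond 0)
β3 stroke at J2  (1-jn J2 has f-setter on 1)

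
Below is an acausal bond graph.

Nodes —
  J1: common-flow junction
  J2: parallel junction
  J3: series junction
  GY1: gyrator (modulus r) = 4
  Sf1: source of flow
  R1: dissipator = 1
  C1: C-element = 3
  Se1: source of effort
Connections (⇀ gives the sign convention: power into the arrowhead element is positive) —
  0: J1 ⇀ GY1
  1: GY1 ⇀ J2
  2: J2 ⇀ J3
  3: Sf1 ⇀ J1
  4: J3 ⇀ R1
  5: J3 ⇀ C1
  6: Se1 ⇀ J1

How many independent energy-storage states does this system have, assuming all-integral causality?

bond 3 stroke at Sf1  (Sf1 (Sf) sets flow on bond)
bond 6 stroke at J1  (Se1 fixes effort; stroke away)
bond 0 stroke at J1  (1-jn J1 has f-setter on 3)
bond 1 stroke at J2  (GY1 both-in/both-out from 0)
bond 2 stroke at J3  (common-e at J2 fixed by 1)
bond 5 stroke at J3  (C1 integral (e out))
bond 4 stroke at R1  (closing 1-jn rule on J3)

1  (C1 all integral)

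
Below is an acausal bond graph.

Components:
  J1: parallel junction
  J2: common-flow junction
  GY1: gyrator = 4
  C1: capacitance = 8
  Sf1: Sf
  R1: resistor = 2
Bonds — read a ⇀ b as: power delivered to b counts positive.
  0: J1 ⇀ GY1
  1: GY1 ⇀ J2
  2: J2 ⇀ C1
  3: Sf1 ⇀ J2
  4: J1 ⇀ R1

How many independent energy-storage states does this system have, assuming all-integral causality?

1  (C1 all integral)

β3 stroke at Sf1  (source Sf1 imposes f)
β1 stroke at J2  (common-f at J2 fixed by 3)
β2 stroke at J2  (common-f at J2 fixed by 3)
β0 stroke at J1  (GY1: gyrator matches bond 1)
β4 stroke at R1  (J1: bond 0 brought effort, rest push out)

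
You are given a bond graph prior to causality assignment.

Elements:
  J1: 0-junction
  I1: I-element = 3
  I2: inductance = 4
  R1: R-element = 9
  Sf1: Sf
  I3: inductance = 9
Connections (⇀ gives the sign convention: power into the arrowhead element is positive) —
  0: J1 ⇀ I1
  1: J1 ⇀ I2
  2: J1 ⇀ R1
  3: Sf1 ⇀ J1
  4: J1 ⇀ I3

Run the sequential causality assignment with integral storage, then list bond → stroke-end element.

#0 |I1
#1 |I2
#2 |J1
#3 |Sf1
#4 |I3

β3 stroke at Sf1  (Sf1 (Sf) sets flow on bond)
β0 stroke at I1  (I1 outputs flow p/I1)
β1 stroke at I2  (I2 integral (f out))
β4 stroke at I3  (I3 integral (f out))
β2 stroke at J1  (only one effort-in slot at J1)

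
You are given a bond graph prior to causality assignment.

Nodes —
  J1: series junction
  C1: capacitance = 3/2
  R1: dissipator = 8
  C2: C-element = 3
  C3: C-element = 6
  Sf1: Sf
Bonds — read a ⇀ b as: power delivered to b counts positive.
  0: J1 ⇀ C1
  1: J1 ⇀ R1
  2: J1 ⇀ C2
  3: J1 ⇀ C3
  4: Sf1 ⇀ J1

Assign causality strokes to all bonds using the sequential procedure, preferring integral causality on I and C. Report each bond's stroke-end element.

#0 stroke at J1
#1 stroke at J1
#2 stroke at J1
#3 stroke at J1
#4 stroke at Sf1

bond 4 |Sf1  (Sf1: flow source, stroke at near end)
bond 0 |J1  (common-f at J1 fixed by 4)
bond 1 |J1  (J1 flow already set via bond 4)
bond 2 |J1  (J1 flow already set via bond 4)
bond 3 |J1  (common-f at J1 fixed by 4)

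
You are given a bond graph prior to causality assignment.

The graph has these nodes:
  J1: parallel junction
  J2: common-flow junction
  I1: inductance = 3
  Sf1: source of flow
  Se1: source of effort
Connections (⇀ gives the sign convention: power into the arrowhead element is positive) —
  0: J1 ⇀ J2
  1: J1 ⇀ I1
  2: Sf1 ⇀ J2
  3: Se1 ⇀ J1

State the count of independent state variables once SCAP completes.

1  (I1 all integral)

β2 →Sf1  (Sf1 (Sf) sets flow on bond)
β3 →J1  (Se1 fixes effort; stroke away)
β0 →J2  (J1 effort already set via bond 3)
β1 →I1  (common-e at J1 fixed by 3)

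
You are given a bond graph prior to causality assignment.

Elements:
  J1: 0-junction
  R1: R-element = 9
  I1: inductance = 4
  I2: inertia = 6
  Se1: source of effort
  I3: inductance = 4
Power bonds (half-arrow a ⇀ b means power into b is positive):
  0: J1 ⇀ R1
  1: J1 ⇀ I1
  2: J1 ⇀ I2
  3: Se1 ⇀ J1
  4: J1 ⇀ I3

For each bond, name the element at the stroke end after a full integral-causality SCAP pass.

bond 0 →R1
bond 1 →I1
bond 2 →I2
bond 3 →J1
bond 4 →I3

β3 stroke→J1  (Se1: effort source, stroke at far end)
β0 stroke→R1  (common-e at J1 fixed by 3)
β1 stroke→I1  (common-e at J1 fixed by 3)
β2 stroke→I2  (J1: bond 3 brought effort, rest push out)
β4 stroke→I3  (common-e at J1 fixed by 3)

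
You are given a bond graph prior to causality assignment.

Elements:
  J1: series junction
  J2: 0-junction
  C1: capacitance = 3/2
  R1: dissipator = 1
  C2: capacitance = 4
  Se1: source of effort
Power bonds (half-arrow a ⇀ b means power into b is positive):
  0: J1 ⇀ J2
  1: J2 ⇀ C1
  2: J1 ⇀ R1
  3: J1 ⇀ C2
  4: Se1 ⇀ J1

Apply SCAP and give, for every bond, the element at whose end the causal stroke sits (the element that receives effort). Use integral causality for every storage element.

b4 stroke→J1  (Se1 fixes effort; stroke away)
b1 stroke→J2  (prefer integral on C1)
b0 stroke→J1  (0-jn J2 has e-setter on 1)
b3 stroke→J1  (C2: C, integral causality)
b2 stroke→R1  (J1: last free bond brings flow in)

#0 |J1
#1 |J2
#2 |R1
#3 |J1
#4 |J1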